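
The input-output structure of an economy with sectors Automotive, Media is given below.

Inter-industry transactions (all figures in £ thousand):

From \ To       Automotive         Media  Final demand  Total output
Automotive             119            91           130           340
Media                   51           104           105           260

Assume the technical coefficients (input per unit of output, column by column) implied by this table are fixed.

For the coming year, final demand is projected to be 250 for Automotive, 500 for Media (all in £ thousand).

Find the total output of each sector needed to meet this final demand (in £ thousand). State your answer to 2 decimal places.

Technical coefficients a_ij = z_ij / X_j:
  a_11 = 119/340 = 0.35, a_21 = 51/340 = 0.15
  a_12 = 91/260 = 0.35, a_22 = 104/260 = 0.40
I − A =
  [   0.65    -0.35]
  [  -0.15     0.60]
det(I−A) = (0.65)(0.60) − (-0.35)(-0.15) = 0.3375
adj(I−A) = [[0.60, 0.35], [0.15, 0.65]]
(I − A)⁻¹ = adj(I−A) / det(I−A) ≈
  [   1.7778     1.0370]
  [   0.4444     1.9259]
x = (I − A)⁻¹ d = adj(I−A)·d / det(I−A), with det(I−A) = 0.3375:
  x_1 = (0.60·250 + 0.35·500) / 0.3375 = 325.00 / 0.3375 ≈ 962.96
  x_2 = (0.15·250 + 0.65·500) / 0.3375 = 362.50 / 0.3375 ≈ 1074.07

x_1 = 962.96, x_2 = 1074.07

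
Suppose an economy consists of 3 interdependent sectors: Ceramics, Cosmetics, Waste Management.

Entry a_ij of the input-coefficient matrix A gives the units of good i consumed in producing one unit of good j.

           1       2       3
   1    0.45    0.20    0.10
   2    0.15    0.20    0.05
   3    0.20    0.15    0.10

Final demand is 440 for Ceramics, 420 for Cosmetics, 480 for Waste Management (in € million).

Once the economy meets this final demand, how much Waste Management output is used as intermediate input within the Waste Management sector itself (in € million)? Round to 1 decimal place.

z_33 = 95.3

I − A =
  [   0.55    -0.20    -0.10]
  [  -0.15     0.80    -0.05]
  [  -0.20    -0.15     0.90]
Cofactors of I−A, C_ij = (−1)^(i+j)·(minor ij) (rows/columns in the sector order above):
  C_11 = (0.80)(0.90) − (-0.05)(-0.15) = 0.7125
  C_12 = −[(-0.15)(0.90) − (-0.05)(-0.20)] = 0.1450
  C_13 = (-0.15)(-0.15) − (0.80)(-0.20) = 0.1825
  C_21 = −[(-0.20)(0.90) − (-0.10)(-0.15)] = 0.1950
  C_22 = (0.55)(0.90) − (-0.10)(-0.20) = 0.4750
  C_23 = −[(0.55)(-0.15) − (-0.20)(-0.20)] = 0.1225
  C_31 = (-0.20)(-0.05) − (-0.10)(0.80) = 0.0900
  C_32 = −[(0.55)(-0.05) − (-0.10)(-0.15)] = 0.0425
  C_33 = (0.55)(0.80) − (-0.20)(-0.15) = 0.4100
det(I−A) = Σ_j (I−A)_1j·C_1j = (0.55)(0.7125) + (-0.20)(0.1450) + (-0.10)(0.1825) = 0.344625
adj(I−A) = Cᵀ =
  [ 0.7125   0.1950   0.0900]
  [ 0.1450   0.4750   0.0425]
  [ 0.1825   0.1225   0.4100]
(I − A)⁻¹ = adj(I−A) / det(I−A) ≈
  [   2.0675     0.5658     0.2612]
  [   0.4207     1.3783     0.1233]
  [   0.5296     0.3555     1.1897]
First solve x = (I − A)⁻¹ d = adj(I−A)·d / det(I−A); in particular x_3 = (0.1825·440 + 0.1225·420 + 0.4100·480) / 0.344625 = 328.55 / 0.344625 ≈ 953.355.
Intermediate flow from 3 to 3: z_33 = a_33 · x_3 = 0.10 × 328.55 / 0.344625 = 32.855 / 0.344625 ≈ 95.3.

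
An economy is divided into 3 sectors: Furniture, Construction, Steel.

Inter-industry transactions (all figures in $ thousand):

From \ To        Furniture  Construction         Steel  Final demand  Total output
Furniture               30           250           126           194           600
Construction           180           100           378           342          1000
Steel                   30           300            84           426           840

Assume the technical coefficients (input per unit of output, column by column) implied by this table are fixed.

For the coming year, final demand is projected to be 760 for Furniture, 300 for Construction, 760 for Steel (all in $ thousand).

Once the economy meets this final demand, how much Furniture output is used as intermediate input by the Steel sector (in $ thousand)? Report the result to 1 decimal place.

Technical coefficients a_ij = z_ij / X_j:
  a_11 = 30/600 = 0.05, a_21 = 180/600 = 0.30, a_31 = 30/600 = 0.05
  a_12 = 250/1000 = 0.25, a_22 = 100/1000 = 0.10, a_32 = 300/1000 = 0.30
  a_13 = 126/840 = 0.15, a_23 = 378/840 = 0.45, a_33 = 84/840 = 0.10
I − A =
  [   0.95    -0.25    -0.15]
  [  -0.30     0.90    -0.45]
  [  -0.05    -0.30     0.90]
Cofactors of I−A, C_ij = (−1)^(i+j)·(minor ij) (rows/columns in the sector order above):
  C_11 = (0.90)(0.90) − (-0.45)(-0.30) = 0.6750
  C_12 = −[(-0.30)(0.90) − (-0.45)(-0.05)] = 0.2925
  C_13 = (-0.30)(-0.30) − (0.90)(-0.05) = 0.1350
  C_21 = −[(-0.25)(0.90) − (-0.15)(-0.30)] = 0.2700
  C_22 = (0.95)(0.90) − (-0.15)(-0.05) = 0.8475
  C_23 = −[(0.95)(-0.30) − (-0.25)(-0.05)] = 0.2975
  C_31 = (-0.25)(-0.45) − (-0.15)(0.90) = 0.2475
  C_32 = −[(0.95)(-0.45) − (-0.15)(-0.30)] = 0.4725
  C_33 = (0.95)(0.90) − (-0.25)(-0.30) = 0.7800
det(I−A) = Σ_j (I−A)_1j·C_1j = (0.95)(0.6750) + (-0.25)(0.2925) + (-0.15)(0.1350) = 0.547875
adj(I−A) = Cᵀ =
  [ 0.6750   0.2700   0.2475]
  [ 0.2925   0.8475   0.4725]
  [ 0.1350   0.2975   0.7800]
(I − A)⁻¹ = adj(I−A) / det(I−A) ≈
  [   1.2320     0.4928     0.4517]
  [   0.5339     1.5469     0.8624]
  [   0.2464     0.5430     1.4237]
First solve x = (I − A)⁻¹ d = adj(I−A)·d / det(I−A); in particular x_3 = (0.1350·760 + 0.2975·300 + 0.7800·760) / 0.547875 = 784.65 / 0.547875 ≈ 1432.170.
Intermediate flow from 1 to 3: z_13 = a_13 · x_3 = 0.15 × 784.65 / 0.547875 = 117.6975 / 0.547875 ≈ 214.8.

z_13 = 214.8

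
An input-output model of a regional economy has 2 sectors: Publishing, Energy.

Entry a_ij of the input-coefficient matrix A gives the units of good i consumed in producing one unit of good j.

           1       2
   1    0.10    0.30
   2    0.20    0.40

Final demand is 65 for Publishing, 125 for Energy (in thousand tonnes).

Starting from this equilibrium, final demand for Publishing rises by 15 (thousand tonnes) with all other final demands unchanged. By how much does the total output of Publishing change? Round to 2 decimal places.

I − A =
  [   0.90    -0.30]
  [  -0.20     0.60]
det(I−A) = (0.90)(0.60) − (-0.30)(-0.20) = 0.4800
adj(I−A) = [[0.60, 0.30], [0.20, 0.90]]
(I − A)⁻¹ = adj(I−A) / det(I−A) ≈
  [   1.2500     0.6250]
  [   0.4167     1.8750]
Δx = (I − A)⁻¹ Δd with Δd having +15 in the Publishing component and 0 elsewhere.
So Δx_1 = L_11 · (+15), where L_11 = adj(I−A)_11 / det(I−A) = 0.60 / 0.4800.
Δx_1 = 0.60 × (+15) / 0.4800 = 9.00 / 0.4800 = 18.75.

Δx_1 = 18.75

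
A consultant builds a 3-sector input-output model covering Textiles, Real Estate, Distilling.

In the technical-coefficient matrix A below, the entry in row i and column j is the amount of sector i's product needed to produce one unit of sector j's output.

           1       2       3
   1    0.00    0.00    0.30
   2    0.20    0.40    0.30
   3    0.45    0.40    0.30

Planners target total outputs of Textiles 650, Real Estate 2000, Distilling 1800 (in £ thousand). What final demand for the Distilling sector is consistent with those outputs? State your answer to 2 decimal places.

I − A =
  [   1.00     0.00    -0.30]
  [  -0.20     0.60    -0.30]
  [  -0.45    -0.40     0.70]
d = (I − A) x:
  d_1 = (+1.00)·650 + (+0.00)·2000 + (-0.30)·1800 = 110.00
  d_2 = (-0.20)·650 + (+0.60)·2000 + (-0.30)·1800 = 530.00
  d_3 = (-0.45)·650 + (-0.40)·2000 + (+0.70)·1800 = 167.50

d_3 = 167.50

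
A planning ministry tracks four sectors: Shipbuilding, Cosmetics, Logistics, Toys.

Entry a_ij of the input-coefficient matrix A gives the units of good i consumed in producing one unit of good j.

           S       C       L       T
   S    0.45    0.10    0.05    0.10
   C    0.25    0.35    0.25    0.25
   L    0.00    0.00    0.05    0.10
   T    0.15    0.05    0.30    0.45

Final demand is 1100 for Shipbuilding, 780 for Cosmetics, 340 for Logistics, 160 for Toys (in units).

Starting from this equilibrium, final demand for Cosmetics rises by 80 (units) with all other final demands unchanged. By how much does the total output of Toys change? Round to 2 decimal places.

I − A =
  [   0.55    -0.10    -0.05    -0.10]
  [  -0.25     0.65    -0.25    -0.25]
  [   0.00     0.00     0.95    -0.10]
  [  -0.15    -0.05    -0.30     0.55]
Compute the cofactors C_ij = (−1)^(i+j)·(3×3 minor ij) of I−A; the adjugate is their transpose:
adj(I−A) = Cᵀ =
  [ 0.307000   0.054250   0.059250   0.091250]
  [ 0.162500   0.255875   0.129375   0.169375]
  [ 0.011000   0.004250   0.161250   0.033250]
  [ 0.104500   0.040375   0.115875   0.315875]
det(I−A) = Σ_j (I−A)_1j·C_1j = (0.55)(0.307000) + (-0.10)(0.162500) + (-0.05)(0.011000) + (-0.10)(0.104500) = 0.1416
(I − A)⁻¹ = adj(I−A) / det(I−A) ≈
  [   2.1681     0.3831     0.4184     0.6444]
  [   1.1476     1.8070     0.9137     1.1962]
  [   0.0777     0.0300     1.1388     0.2348]
  [   0.7380     0.2851     0.8183     2.2308]
Δx = (I − A)⁻¹ Δd with Δd having +80 in the Cosmetics component and 0 elsewhere.
So Δx_T = L_TC · (+80), where L_TC = adj(I−A)_TC / det(I−A) = 0.040375 / 0.1416.
Δx_T = 0.040375 × (+80) / 0.1416 = 3.23 / 0.1416 ≈ 22.81.

Δx_T = 22.81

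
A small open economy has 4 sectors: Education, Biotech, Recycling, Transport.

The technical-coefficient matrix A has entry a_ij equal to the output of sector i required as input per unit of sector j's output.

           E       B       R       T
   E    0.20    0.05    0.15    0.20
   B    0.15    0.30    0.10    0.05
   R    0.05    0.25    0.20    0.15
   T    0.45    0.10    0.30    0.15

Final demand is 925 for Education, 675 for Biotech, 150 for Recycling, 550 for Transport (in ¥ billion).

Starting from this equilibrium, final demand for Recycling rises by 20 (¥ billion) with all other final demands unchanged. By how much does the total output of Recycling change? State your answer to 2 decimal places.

Δx_R = 31.57

I − A =
  [   0.80    -0.05    -0.15    -0.20]
  [  -0.15     0.70    -0.10    -0.05]
  [  -0.05    -0.25     0.80    -0.15]
  [  -0.45    -0.10    -0.30     0.85]
Compute the cofactors C_ij = (−1)^(i+j)·(3×3 minor ij) of I−A; the adjugate is their transpose:
adj(I−A) = Cᵀ =
  [ 0.414000   0.096875   0.137500   0.127375]
  [ 0.125000   0.416500   0.102500   0.072000]
  [ 0.116500   0.166000   0.398500   0.107500]
  [ 0.275000   0.158875   0.225500   0.410875]
det(I−A) = Σ_j (I−A)_1j·C_1j = (0.80)(0.414000) + (-0.05)(0.125000) + (-0.15)(0.116500) + (-0.20)(0.275000) = 0.252475
(I − A)⁻¹ = adj(I−A) / det(I−A) ≈
  [   1.6398     0.3837     0.5446     0.5045]
  [   0.4951     1.6497     0.4060     0.2852]
  [   0.4614     0.6575     1.5784     0.4258]
  [   1.0892     0.6293     0.8932     1.6274]
Δx = (I − A)⁻¹ Δd with Δd having +20 in the Recycling component and 0 elsewhere.
So Δx_R = L_RR · (+20), where L_RR = adj(I−A)_RR / det(I−A) = 0.398500 / 0.252475.
Δx_R = 0.398500 × (+20) / 0.252475 = 7.97 / 0.252475 ≈ 31.57.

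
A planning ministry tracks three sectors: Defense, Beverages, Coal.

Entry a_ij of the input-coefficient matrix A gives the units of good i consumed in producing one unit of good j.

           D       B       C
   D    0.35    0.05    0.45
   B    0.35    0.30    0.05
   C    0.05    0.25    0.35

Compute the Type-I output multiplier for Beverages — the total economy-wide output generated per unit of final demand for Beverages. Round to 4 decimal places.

I − A =
  [   0.65    -0.05    -0.45]
  [  -0.35     0.70    -0.05]
  [  -0.05    -0.25     0.65]
Cofactors of I−A, C_ij = (−1)^(i+j)·(minor ij) (rows/columns in the sector order above):
  C_11 = (0.70)(0.65) − (-0.05)(-0.25) = 0.4425
  C_12 = −[(-0.35)(0.65) − (-0.05)(-0.05)] = 0.2300
  C_13 = (-0.35)(-0.25) − (0.70)(-0.05) = 0.1225
  C_21 = −[(-0.05)(0.65) − (-0.45)(-0.25)] = 0.1450
  C_22 = (0.65)(0.65) − (-0.45)(-0.05) = 0.4000
  C_23 = −[(0.65)(-0.25) − (-0.05)(-0.05)] = 0.1650
  C_31 = (-0.05)(-0.05) − (-0.45)(0.70) = 0.3175
  C_32 = −[(0.65)(-0.05) − (-0.45)(-0.35)] = 0.1900
  C_33 = (0.65)(0.70) − (-0.05)(-0.35) = 0.4375
det(I−A) = Σ_j (I−A)_1j·C_1j = (0.65)(0.4425) + (-0.05)(0.2300) + (-0.45)(0.1225) = 0.2210
adj(I−A) = Cᵀ =
  [ 0.4425   0.1450   0.3175]
  [ 0.2300   0.4000   0.1900]
  [ 0.1225   0.1650   0.4375]
(I − A)⁻¹ = adj(I−A) / det(I−A) ≈
  [   2.00226     0.65611     1.43665]
  [   1.04072     1.80995     0.85973]
  [   0.55430     0.74661     1.97964]
The output multiplier for sector j is the column-j sum of the Leontief inverse (I − A)⁻¹ = adj(I−A) / det(I−A).
Column B of adj(I−A): (0.1450, 0.4000, 0.1650); det(I−A) = 0.2210.
m_B = (0.1450 + 0.4000 + 0.1650) / 0.2210 = 0.71 / 0.2210 ≈ 3.2127.

m_B = 3.2127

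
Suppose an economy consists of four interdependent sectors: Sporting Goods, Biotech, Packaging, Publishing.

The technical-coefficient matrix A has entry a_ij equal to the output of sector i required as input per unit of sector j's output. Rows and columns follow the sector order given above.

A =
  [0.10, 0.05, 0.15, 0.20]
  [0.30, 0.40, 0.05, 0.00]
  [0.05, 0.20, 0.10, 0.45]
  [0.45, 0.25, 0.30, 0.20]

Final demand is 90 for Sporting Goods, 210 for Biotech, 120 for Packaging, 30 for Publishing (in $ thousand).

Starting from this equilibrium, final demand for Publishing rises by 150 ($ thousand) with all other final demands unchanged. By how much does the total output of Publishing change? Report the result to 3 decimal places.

Δx_4 = 348.842

I − A =
  [   0.90    -0.05    -0.15    -0.20]
  [  -0.30     0.60    -0.05     0.00]
  [  -0.05    -0.20     0.90    -0.45]
  [  -0.45    -0.25    -0.30     0.80]
Compute the cofactors C_ij = (−1)^(i+j)·(3×3 minor ij) of I−A; the adjugate is their transpose:
adj(I−A) = Cᵀ =
  [ 0.337375   0.127125   0.112500   0.147625]
  [ 0.187625   0.406125   0.085500   0.095000]
  [ 0.227250   0.241875   0.351000   0.254250]
  [ 0.333625   0.289125   0.221625   0.449875]
det(I−A) = Σ_j (I−A)_1j·C_1j = (0.90)(0.337375) + (-0.05)(0.187625) + (-0.15)(0.227250) + (-0.20)(0.333625) = 0.19344375
(I − A)⁻¹ = adj(I−A) / det(I−A) ≈
  [   1.7440     0.6572     0.5816     0.7631]
  [   0.9699     2.0994     0.4420     0.4911]
  [   1.1748     1.2504     1.8145     1.3143]
  [   1.7247     1.4946     1.1457     2.3256]
Δx = (I − A)⁻¹ Δd with Δd having +150 in the Publishing component and 0 elsewhere.
So Δx_4 = L_44 · (+150), where L_44 = adj(I−A)_44 / det(I−A) = 0.449875 / 0.19344375.
Δx_4 = 0.449875 × (+150) / 0.19344375 = 67.48125 / 0.19344375 ≈ 348.842.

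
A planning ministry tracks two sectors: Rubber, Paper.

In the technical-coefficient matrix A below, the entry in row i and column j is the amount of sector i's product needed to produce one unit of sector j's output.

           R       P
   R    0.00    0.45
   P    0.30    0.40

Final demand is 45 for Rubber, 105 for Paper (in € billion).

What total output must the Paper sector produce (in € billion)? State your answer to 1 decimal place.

I − A =
  [   1.00    -0.45]
  [  -0.30     0.60]
det(I−A) = (1.00)(0.60) − (-0.45)(-0.30) = 0.4650
adj(I−A) = [[0.60, 0.45], [0.30, 1.00]]
(I − A)⁻¹ = adj(I−A) / det(I−A) ≈
  [   1.2903     0.9677]
  [   0.6452     2.1505]
x = (I − A)⁻¹ d = adj(I−A)·d / det(I−A), with det(I−A) = 0.4650:
  x_R = (0.60·45 + 0.45·105) / 0.4650 = 74.25 / 0.4650 ≈ 159.7
  x_P = (0.30·45 + 1.00·105) / 0.4650 = 118.50 / 0.4650 ≈ 254.8

x_P = 254.8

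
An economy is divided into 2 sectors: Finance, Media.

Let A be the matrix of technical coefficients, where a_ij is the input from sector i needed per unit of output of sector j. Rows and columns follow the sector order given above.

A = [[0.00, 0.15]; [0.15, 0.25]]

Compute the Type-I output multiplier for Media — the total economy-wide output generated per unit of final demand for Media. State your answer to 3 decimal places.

m_M = 1.581

I − A =
  [   1.00    -0.15]
  [  -0.15     0.75]
det(I−A) = (1.00)(0.75) − (-0.15)(-0.15) = 0.7275
adj(I−A) = [[0.75, 0.15], [0.15, 1.00]]
(I − A)⁻¹ = adj(I−A) / det(I−A) ≈
  [   1.0309     0.2062]
  [   0.2062     1.3746]
The output multiplier for sector j is the column-j sum of the Leontief inverse (I − A)⁻¹ = adj(I−A) / det(I−A).
Column M of adj(I−A): (0.15, 1.00); det(I−A) = 0.7275.
m_M = (0.15 + 1.00) / 0.7275 = 1.15 / 0.7275 ≈ 1.581.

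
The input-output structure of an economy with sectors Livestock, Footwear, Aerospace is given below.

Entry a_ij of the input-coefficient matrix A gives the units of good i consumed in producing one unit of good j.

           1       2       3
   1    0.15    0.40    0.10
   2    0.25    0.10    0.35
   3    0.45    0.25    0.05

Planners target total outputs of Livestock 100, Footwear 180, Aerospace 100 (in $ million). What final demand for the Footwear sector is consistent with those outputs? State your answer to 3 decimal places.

I − A =
  [   0.85    -0.40    -0.10]
  [  -0.25     0.90    -0.35]
  [  -0.45    -0.25     0.95]
d = (I − A) x:
  d_1 = (+0.85)·100 + (-0.40)·180 + (-0.10)·100 = 3.000
  d_2 = (-0.25)·100 + (+0.90)·180 + (-0.35)·100 = 102.000
  d_3 = (-0.45)·100 + (-0.25)·180 + (+0.95)·100 = 5.000

d_2 = 102.000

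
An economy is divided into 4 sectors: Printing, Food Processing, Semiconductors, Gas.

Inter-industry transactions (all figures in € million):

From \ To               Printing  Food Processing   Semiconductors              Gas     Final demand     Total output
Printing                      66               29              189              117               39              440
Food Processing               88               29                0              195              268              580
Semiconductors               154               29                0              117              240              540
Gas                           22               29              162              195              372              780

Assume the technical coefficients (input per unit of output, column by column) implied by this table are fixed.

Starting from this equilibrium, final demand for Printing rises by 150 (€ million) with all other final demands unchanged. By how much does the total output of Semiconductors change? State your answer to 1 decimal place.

Δx_S = 91.1

Technical coefficients a_ij = z_ij / X_j:
  a_PP = 66/440 = 0.15, a_FP = 88/440 = 0.20, a_SP = 154/440 = 0.35, a_GP = 22/440 = 0.05
  a_PF = 29/580 = 0.05, a_FF = 29/580 = 0.05, a_SF = 29/580 = 0.05, a_GF = 29/580 = 0.05
  a_PS = 189/540 = 0.35, a_FS = 0/540 = 0.00, a_SS = 0/540 = 0.00, a_GS = 162/540 = 0.30
  a_PG = 117/780 = 0.15, a_FG = 195/780 = 0.25, a_SG = 117/780 = 0.15, a_GG = 195/780 = 0.25
I − A =
  [   0.85    -0.05    -0.35    -0.15]
  [  -0.20     0.95     0.00    -0.25]
  [  -0.35    -0.05     1.00    -0.15]
  [  -0.05    -0.05    -0.30     0.75]
Compute the cofactors C_ij = (−1)^(i+j)·(3×3 minor ij) of I−A; the adjugate is their transpose:
adj(I−A) = Cᵀ =
  [ 0.653500   0.060750   0.291500   0.209250]
  [ 0.179750   0.481500   0.129625   0.222375]
  [ 0.261750   0.054000   0.578250   0.186000]
  [ 0.160250   0.057750   0.259375   0.677625]
det(I−A) = Σ_j (I−A)_1j·C_1j = (0.85)(0.653500) + (-0.05)(0.179750) + (-0.35)(0.261750) + (-0.15)(0.160250) = 0.4308375
(I − A)⁻¹ = adj(I−A) / det(I−A) ≈
  [   1.5168     0.1410     0.6766     0.4857]
  [   0.4172     1.1176     0.3009     0.5161]
  [   0.6075     0.1253     1.3422     0.4317]
  [   0.3719     0.1340     0.6020     1.5728]
Δx = (I − A)⁻¹ Δd with Δd having +150 in the Printing component and 0 elsewhere.
So Δx_S = L_SP · (+150), where L_SP = adj(I−A)_SP / det(I−A) = 0.261750 / 0.4308375.
Δx_S = 0.261750 × (+150) / 0.4308375 = 39.2625 / 0.4308375 ≈ 91.1.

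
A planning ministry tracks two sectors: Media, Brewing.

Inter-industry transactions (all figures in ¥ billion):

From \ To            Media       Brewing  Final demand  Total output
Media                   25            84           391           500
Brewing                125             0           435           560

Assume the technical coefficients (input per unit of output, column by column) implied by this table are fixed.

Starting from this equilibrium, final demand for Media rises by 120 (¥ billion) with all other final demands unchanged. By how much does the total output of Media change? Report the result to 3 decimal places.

Technical coefficients a_ij = z_ij / X_j:
  a_11 = 25/500 = 0.05, a_21 = 125/500 = 0.25
  a_12 = 84/560 = 0.15, a_22 = 0/560 = 0.00
I − A =
  [   0.95    -0.15]
  [  -0.25     1.00]
det(I−A) = (0.95)(1.00) − (-0.15)(-0.25) = 0.9125
adj(I−A) = [[1.00, 0.15], [0.25, 0.95]]
(I − A)⁻¹ = adj(I−A) / det(I−A) ≈
  [   1.0959     0.1644]
  [   0.2740     1.0411]
Δx = (I − A)⁻¹ Δd with Δd having +120 in the Media component and 0 elsewhere.
So Δx_1 = L_11 · (+120), where L_11 = adj(I−A)_11 / det(I−A) = 1.00 / 0.9125.
Δx_1 = 1.00 × (+120) / 0.9125 = 120.00 / 0.9125 ≈ 131.507.

Δx_1 = 131.507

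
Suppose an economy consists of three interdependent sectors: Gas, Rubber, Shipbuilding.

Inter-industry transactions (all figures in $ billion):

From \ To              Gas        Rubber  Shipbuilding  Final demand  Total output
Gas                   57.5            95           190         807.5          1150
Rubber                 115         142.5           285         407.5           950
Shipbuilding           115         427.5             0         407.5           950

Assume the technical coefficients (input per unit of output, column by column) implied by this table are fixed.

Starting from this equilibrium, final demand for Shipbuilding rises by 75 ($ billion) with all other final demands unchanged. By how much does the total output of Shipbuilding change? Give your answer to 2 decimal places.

Technical coefficients a_ij = z_ij / X_j:
  a_GG = 57.5/1150 = 0.05, a_RG = 115/1150 = 0.10, a_SG = 115/1150 = 0.10
  a_GR = 95/950 = 0.10, a_RR = 142.5/950 = 0.15, a_SR = 427.5/950 = 0.45
  a_GS = 190/950 = 0.20, a_RS = 285/950 = 0.30, a_SS = 0/950 = 0.00
I − A =
  [   0.95    -0.10    -0.20]
  [  -0.10     0.85    -0.30]
  [  -0.10    -0.45     1.00]
Cofactors of I−A, C_ij = (−1)^(i+j)·(minor ij) (rows/columns in the sector order above):
  C_11 = (0.85)(1.00) − (-0.30)(-0.45) = 0.7150
  C_12 = −[(-0.10)(1.00) − (-0.30)(-0.10)] = 0.1300
  C_13 = (-0.10)(-0.45) − (0.85)(-0.10) = 0.1300
  C_21 = −[(-0.10)(1.00) − (-0.20)(-0.45)] = 0.1900
  C_22 = (0.95)(1.00) − (-0.20)(-0.10) = 0.9300
  C_23 = −[(0.95)(-0.45) − (-0.10)(-0.10)] = 0.4375
  C_31 = (-0.10)(-0.30) − (-0.20)(0.85) = 0.2000
  C_32 = −[(0.95)(-0.30) − (-0.20)(-0.10)] = 0.3050
  C_33 = (0.95)(0.85) − (-0.10)(-0.10) = 0.7975
det(I−A) = Σ_j (I−A)_1j·C_1j = (0.95)(0.7150) + (-0.10)(0.1300) + (-0.20)(0.1300) = 0.64025
adj(I−A) = Cᵀ =
  [ 0.7150   0.1900   0.2000]
  [ 0.1300   0.9300   0.3050]
  [ 0.1300   0.4375   0.7975]
(I − A)⁻¹ = adj(I−A) / det(I−A) ≈
  [   1.1168     0.2968     0.3124]
  [   0.2030     1.4526     0.4764]
  [   0.2030     0.6833     1.2456]
Δx = (I − A)⁻¹ Δd with Δd having +75 in the Shipbuilding component and 0 elsewhere.
So Δx_S = L_SS · (+75), where L_SS = adj(I−A)_SS / det(I−A) = 0.7975 / 0.64025.
Δx_S = 0.7975 × (+75) / 0.64025 = 59.8125 / 0.64025 ≈ 93.42.

Δx_S = 93.42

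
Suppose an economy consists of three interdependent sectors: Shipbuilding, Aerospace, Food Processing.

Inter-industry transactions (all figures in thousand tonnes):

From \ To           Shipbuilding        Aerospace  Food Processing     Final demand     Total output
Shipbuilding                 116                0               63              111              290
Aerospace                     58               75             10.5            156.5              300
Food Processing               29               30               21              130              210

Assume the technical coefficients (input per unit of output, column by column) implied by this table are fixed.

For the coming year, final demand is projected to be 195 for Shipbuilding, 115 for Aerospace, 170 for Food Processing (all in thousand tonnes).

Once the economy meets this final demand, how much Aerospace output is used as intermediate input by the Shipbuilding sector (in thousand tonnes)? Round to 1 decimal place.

z_AS = 92.3

Technical coefficients a_ij = z_ij / X_j:
  a_SS = 116/290 = 0.40, a_AS = 58/290 = 0.20, a_FS = 29/290 = 0.10
  a_SA = 0/300 = 0.00, a_AA = 75/300 = 0.25, a_FA = 30/300 = 0.10
  a_SF = 63/210 = 0.30, a_AF = 10.5/210 = 0.05, a_FF = 21/210 = 0.10
I − A =
  [   0.60     0.00    -0.30]
  [  -0.20     0.75    -0.05]
  [  -0.10    -0.10     0.90]
Cofactors of I−A, C_ij = (−1)^(i+j)·(minor ij) (rows/columns in the sector order above):
  C_11 = (0.75)(0.90) − (-0.05)(-0.10) = 0.6700
  C_12 = −[(-0.20)(0.90) − (-0.05)(-0.10)] = 0.1850
  C_13 = (-0.20)(-0.10) − (0.75)(-0.10) = 0.0950
  C_21 = −[(0.00)(0.90) − (-0.30)(-0.10)] = 0.0300
  C_22 = (0.60)(0.90) − (-0.30)(-0.10) = 0.5100
  C_23 = −[(0.60)(-0.10) − (0.00)(-0.10)] = 0.0600
  C_31 = (0.00)(-0.05) − (-0.30)(0.75) = 0.2250
  C_32 = −[(0.60)(-0.05) − (-0.30)(-0.20)] = 0.0900
  C_33 = (0.60)(0.75) − (0.00)(-0.20) = 0.4500
det(I−A) = Σ_j (I−A)_1j·C_1j = (0.60)(0.6700) + (0.00)(0.1850) + (-0.30)(0.0950) = 0.3735
adj(I−A) = Cᵀ =
  [ 0.6700   0.0300   0.2250]
  [ 0.1850   0.5100   0.0900]
  [ 0.0950   0.0600   0.4500]
(I − A)⁻¹ = adj(I−A) / det(I−A) ≈
  [   1.7938     0.0803     0.6024]
  [   0.4953     1.3655     0.2410]
  [   0.2544     0.1606     1.2048]
First solve x = (I − A)⁻¹ d = adj(I−A)·d / det(I−A); in particular x_S = (0.6700·195 + 0.0300·115 + 0.2250·170) / 0.3735 = 172.35 / 0.3735 ≈ 461.446.
Intermediate flow from A to S: z_AS = a_AS · x_S = 0.20 × 172.35 / 0.3735 = 34.47 / 0.3735 ≈ 92.3.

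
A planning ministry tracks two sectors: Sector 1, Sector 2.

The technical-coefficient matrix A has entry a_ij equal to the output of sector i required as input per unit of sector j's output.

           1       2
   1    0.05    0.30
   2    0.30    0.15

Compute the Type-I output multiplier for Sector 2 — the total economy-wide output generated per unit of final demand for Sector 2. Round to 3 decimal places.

m_2 = 1.742

I − A =
  [   0.95    -0.30]
  [  -0.30     0.85]
det(I−A) = (0.95)(0.85) − (-0.30)(-0.30) = 0.7175
adj(I−A) = [[0.85, 0.30], [0.30, 0.95]]
(I − A)⁻¹ = adj(I−A) / det(I−A) ≈
  [   1.1847     0.4181]
  [   0.4181     1.3240]
The output multiplier for sector j is the column-j sum of the Leontief inverse (I − A)⁻¹ = adj(I−A) / det(I−A).
Column 2 of adj(I−A): (0.30, 0.95); det(I−A) = 0.7175.
m_2 = (0.30 + 0.95) / 0.7175 = 1.25 / 0.7175 ≈ 1.742.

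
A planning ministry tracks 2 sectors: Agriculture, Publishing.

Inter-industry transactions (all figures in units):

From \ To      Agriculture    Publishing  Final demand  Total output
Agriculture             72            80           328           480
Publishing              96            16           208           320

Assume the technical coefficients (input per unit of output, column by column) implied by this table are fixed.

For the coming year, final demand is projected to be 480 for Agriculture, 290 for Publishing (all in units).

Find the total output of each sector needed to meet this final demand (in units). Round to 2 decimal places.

Technical coefficients a_ij = z_ij / X_j:
  a_11 = 72/480 = 0.15, a_21 = 96/480 = 0.20
  a_12 = 80/320 = 0.25, a_22 = 16/320 = 0.05
I − A =
  [   0.85    -0.25]
  [  -0.20     0.95]
det(I−A) = (0.85)(0.95) − (-0.25)(-0.20) = 0.7575
adj(I−A) = [[0.95, 0.25], [0.20, 0.85]]
(I − A)⁻¹ = adj(I−A) / det(I−A) ≈
  [   1.2541     0.3300]
  [   0.2640     1.1221]
x = (I − A)⁻¹ d = adj(I−A)·d / det(I−A), with det(I−A) = 0.7575:
  x_1 = (0.95·480 + 0.25·290) / 0.7575 = 528.50 / 0.7575 ≈ 697.69
  x_2 = (0.20·480 + 0.85·290) / 0.7575 = 342.50 / 0.7575 ≈ 452.15

x_1 = 697.69, x_2 = 452.15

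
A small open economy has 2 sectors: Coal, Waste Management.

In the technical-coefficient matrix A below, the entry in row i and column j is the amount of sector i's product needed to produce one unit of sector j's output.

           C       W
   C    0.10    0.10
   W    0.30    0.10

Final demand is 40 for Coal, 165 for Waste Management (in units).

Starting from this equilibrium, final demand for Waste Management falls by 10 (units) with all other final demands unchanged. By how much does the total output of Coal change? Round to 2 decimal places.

Δx_C = -1.28

I − A =
  [   0.90    -0.10]
  [  -0.30     0.90]
det(I−A) = (0.90)(0.90) − (-0.10)(-0.30) = 0.7800
adj(I−A) = [[0.90, 0.10], [0.30, 0.90]]
(I − A)⁻¹ = adj(I−A) / det(I−A) ≈
  [   1.1538     0.1282]
  [   0.3846     1.1538]
Δx = (I − A)⁻¹ Δd with Δd having -10 in the Waste Management component and 0 elsewhere.
So Δx_C = L_CW · (-10), where L_CW = adj(I−A)_CW / det(I−A) = 0.10 / 0.7800.
Δx_C = 0.10 × (-10) / 0.7800 = -1.00 / 0.7800 ≈ -1.28.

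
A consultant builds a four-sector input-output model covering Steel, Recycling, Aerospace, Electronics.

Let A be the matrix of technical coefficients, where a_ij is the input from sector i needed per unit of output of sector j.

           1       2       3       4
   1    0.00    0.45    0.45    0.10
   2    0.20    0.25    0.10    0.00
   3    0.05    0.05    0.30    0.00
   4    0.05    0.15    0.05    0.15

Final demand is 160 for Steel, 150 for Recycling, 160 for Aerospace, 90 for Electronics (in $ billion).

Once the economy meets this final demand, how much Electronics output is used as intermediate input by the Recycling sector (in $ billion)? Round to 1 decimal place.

z_42 = 54.8

I − A =
  [   1.00    -0.45    -0.45    -0.10]
  [  -0.20     0.75    -0.10     0.00]
  [  -0.05    -0.05     0.70     0.00]
  [  -0.05    -0.15    -0.05     0.85]
Compute the cofactors C_ij = (−1)^(i+j)·(3×3 minor ij) of I−A; the adjugate is their transpose:
adj(I−A) = Cᵀ =
  [ 0.442000   0.297625   0.330375   0.052000]
  [ 0.123250   0.572125   0.162000   0.014500]
  [ 0.040375   0.062125   0.554250   0.004750]
  [ 0.050125   0.122125   0.080625   0.433375]
det(I−A) = Σ_j (I−A)_1j·C_1j = (1.00)(0.442000) + (-0.45)(0.123250) + (-0.45)(0.040375) + (-0.10)(0.050125) = 0.36335625
(I − A)⁻¹ = adj(I−A) / det(I−A) ≈
  [   1.2164     0.8191     0.9092     0.1431]
  [   0.3392     1.5746     0.4458     0.0399]
  [   0.1111     0.1710     1.5254     0.0131]
  [   0.1380     0.3361     0.2219     1.1927]
First solve x = (I − A)⁻¹ d = adj(I−A)·d / det(I−A); in particular x_2 = (0.123250·160 + 0.572125·150 + 0.162000·160 + 0.014500·90) / 0.36335625 = 132.76375 / 0.36335625 ≈ 365.382.
Intermediate flow from 4 to 2: z_42 = a_42 · x_2 = 0.15 × 132.76375 / 0.36335625 = 19.9145625 / 0.36335625 ≈ 54.8.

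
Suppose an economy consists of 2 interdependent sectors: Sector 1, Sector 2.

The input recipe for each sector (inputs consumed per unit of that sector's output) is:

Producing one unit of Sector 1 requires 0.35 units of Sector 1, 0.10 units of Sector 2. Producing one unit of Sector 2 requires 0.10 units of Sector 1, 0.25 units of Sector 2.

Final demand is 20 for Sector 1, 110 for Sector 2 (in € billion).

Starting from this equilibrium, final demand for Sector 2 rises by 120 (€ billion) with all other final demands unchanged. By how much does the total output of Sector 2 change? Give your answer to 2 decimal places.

Δx_2 = 163.35

I − A =
  [   0.65    -0.10]
  [  -0.10     0.75]
det(I−A) = (0.65)(0.75) − (-0.10)(-0.10) = 0.4775
adj(I−A) = [[0.75, 0.10], [0.10, 0.65]]
(I − A)⁻¹ = adj(I−A) / det(I−A) ≈
  [   1.5707     0.2094]
  [   0.2094     1.3613]
Δx = (I − A)⁻¹ Δd with Δd having +120 in the Sector 2 component and 0 elsewhere.
So Δx_2 = L_22 · (+120), where L_22 = adj(I−A)_22 / det(I−A) = 0.65 / 0.4775.
Δx_2 = 0.65 × (+120) / 0.4775 = 78.00 / 0.4775 ≈ 163.35.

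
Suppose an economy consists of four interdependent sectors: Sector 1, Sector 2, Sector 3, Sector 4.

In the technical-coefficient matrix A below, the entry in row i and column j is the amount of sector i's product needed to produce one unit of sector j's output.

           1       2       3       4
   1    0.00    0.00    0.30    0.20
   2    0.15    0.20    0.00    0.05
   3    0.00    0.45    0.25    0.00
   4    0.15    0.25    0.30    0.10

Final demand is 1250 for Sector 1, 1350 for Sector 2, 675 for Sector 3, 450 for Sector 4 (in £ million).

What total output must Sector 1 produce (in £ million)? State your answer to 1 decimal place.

I − A =
  [   1.00     0.00    -0.30    -0.20]
  [  -0.15     0.80     0.00    -0.05]
  [   0.00    -0.45     0.75     0.00]
  [  -0.15    -0.25    -0.30     0.90]
Compute the cofactors C_ij = (−1)^(i+j)·(3×3 minor ij) of I−A; the adjugate is their transpose:
adj(I−A) = Cᵀ =
  [ 0.523875   0.186000   0.260250   0.126750]
  [ 0.106875   0.652500   0.066750   0.060000]
  [ 0.064125   0.391500   0.676000   0.036000]
  [ 0.138375   0.342750   0.287250   0.579750]
det(I−A) = Σ_j (I−A)_1j·C_1j = (1.00)(0.523875) + (0.00)(0.106875) + (-0.30)(0.064125) + (-0.20)(0.138375) = 0.4769625
(I − A)⁻¹ = adj(I−A) / det(I−A) ≈
  [   1.0984     0.3900     0.5456     0.2657]
  [   0.2241     1.3680     0.1399     0.1258]
  [   0.1344     0.8208     1.4173     0.0755]
  [   0.2901     0.7186     0.6022     1.2155]
x = (I − A)⁻¹ d = adj(I−A)·d / det(I−A), with det(I−A) = 0.4769625:
  x_1 = (0.523875·1250 + 0.186000·1350 + 0.260250·675 + 0.126750·450) / 0.4769625 = 1138.65 / 0.4769625 ≈ 2387.3
  x_2 = (0.106875·1250 + 0.652500·1350 + 0.066750·675 + 0.060000·450) / 0.4769625 = 1086.525 / 0.4769625 ≈ 2278.0
  x_3 = (0.064125·1250 + 0.391500·1350 + 0.676000·675 + 0.036000·450) / 0.4769625 = 1081.18125 / 0.4769625 ≈ 2266.8
  x_4 = (0.138375·1250 + 0.342750·1350 + 0.287250·675 + 0.579750·450) / 0.4769625 = 1090.4625 / 0.4769625 ≈ 2286.3

x_1 = 2387.3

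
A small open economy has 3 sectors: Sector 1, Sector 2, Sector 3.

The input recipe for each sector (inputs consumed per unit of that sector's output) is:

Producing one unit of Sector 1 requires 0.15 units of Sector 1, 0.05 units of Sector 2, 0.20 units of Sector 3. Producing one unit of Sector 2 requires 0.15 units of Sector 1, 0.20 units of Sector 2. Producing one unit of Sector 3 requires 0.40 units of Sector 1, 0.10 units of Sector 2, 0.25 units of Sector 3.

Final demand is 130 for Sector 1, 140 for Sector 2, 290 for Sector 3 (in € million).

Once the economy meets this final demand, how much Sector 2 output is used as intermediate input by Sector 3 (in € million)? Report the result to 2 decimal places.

I − A =
  [   0.85    -0.15    -0.40]
  [  -0.05     0.80    -0.10]
  [  -0.20     0.00     0.75]
Cofactors of I−A, C_ij = (−1)^(i+j)·(minor ij) (rows/columns in the sector order above):
  C_11 = (0.80)(0.75) − (-0.10)(0.00) = 0.6000
  C_12 = −[(-0.05)(0.75) − (-0.10)(-0.20)] = 0.0575
  C_13 = (-0.05)(0.00) − (0.80)(-0.20) = 0.1600
  C_21 = −[(-0.15)(0.75) − (-0.40)(0.00)] = 0.1125
  C_22 = (0.85)(0.75) − (-0.40)(-0.20) = 0.5575
  C_23 = −[(0.85)(0.00) − (-0.15)(-0.20)] = 0.0300
  C_31 = (-0.15)(-0.10) − (-0.40)(0.80) = 0.3350
  C_32 = −[(0.85)(-0.10) − (-0.40)(-0.05)] = 0.1050
  C_33 = (0.85)(0.80) − (-0.15)(-0.05) = 0.6725
det(I−A) = Σ_j (I−A)_1j·C_1j = (0.85)(0.6000) + (-0.15)(0.0575) + (-0.40)(0.1600) = 0.437375
adj(I−A) = Cᵀ =
  [ 0.6000   0.1125   0.3350]
  [ 0.0575   0.5575   0.1050]
  [ 0.1600   0.0300   0.6725]
(I − A)⁻¹ = adj(I−A) / det(I−A) ≈
  [   1.3718     0.2572     0.7659]
  [   0.1315     1.2746     0.2401]
  [   0.3658     0.0686     1.5376]
First solve x = (I − A)⁻¹ d = adj(I−A)·d / det(I−A); in particular x_3 = (0.1600·130 + 0.0300·140 + 0.6725·290) / 0.437375 = 220.025 / 0.437375 ≈ 503.0580.
Intermediate flow from 2 to 3: z_23 = a_23 · x_3 = 0.10 × 220.025 / 0.437375 = 22.0025 / 0.437375 ≈ 50.31.

z_23 = 50.31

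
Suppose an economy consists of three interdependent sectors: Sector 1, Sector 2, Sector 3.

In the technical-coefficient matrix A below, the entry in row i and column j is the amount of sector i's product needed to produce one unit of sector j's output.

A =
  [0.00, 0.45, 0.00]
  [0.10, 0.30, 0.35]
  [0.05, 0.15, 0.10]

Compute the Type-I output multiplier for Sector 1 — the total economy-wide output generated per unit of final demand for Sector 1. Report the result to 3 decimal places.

m_1 = 1.389

I − A =
  [   1.00    -0.45     0.00]
  [  -0.10     0.70    -0.35]
  [  -0.05    -0.15     0.90]
Cofactors of I−A, C_ij = (−1)^(i+j)·(minor ij) (rows/columns in the sector order above):
  C_11 = (0.70)(0.90) − (-0.35)(-0.15) = 0.5775
  C_12 = −[(-0.10)(0.90) − (-0.35)(-0.05)] = 0.1075
  C_13 = (-0.10)(-0.15) − (0.70)(-0.05) = 0.0500
  C_21 = −[(-0.45)(0.90) − (0.00)(-0.15)] = 0.4050
  C_22 = (1.00)(0.90) − (0.00)(-0.05) = 0.9000
  C_23 = −[(1.00)(-0.15) − (-0.45)(-0.05)] = 0.1725
  C_31 = (-0.45)(-0.35) − (0.00)(0.70) = 0.1575
  C_32 = −[(1.00)(-0.35) − (0.00)(-0.10)] = 0.3500
  C_33 = (1.00)(0.70) − (-0.45)(-0.10) = 0.6550
det(I−A) = Σ_j (I−A)_1j·C_1j = (1.00)(0.5775) + (-0.45)(0.1075) + (0.00)(0.0500) = 0.529125
adj(I−A) = Cᵀ =
  [ 0.5775   0.4050   0.1575]
  [ 0.1075   0.9000   0.3500]
  [ 0.0500   0.1725   0.6550]
(I − A)⁻¹ = adj(I−A) / det(I−A) ≈
  [   1.0914     0.7654     0.2977]
  [   0.2032     1.7009     0.6615]
  [   0.0945     0.3260     1.2379]
The output multiplier for sector j is the column-j sum of the Leontief inverse (I − A)⁻¹ = adj(I−A) / det(I−A).
Column 1 of adj(I−A): (0.5775, 0.1075, 0.0500); det(I−A) = 0.529125.
m_1 = (0.5775 + 0.1075 + 0.0500) / 0.529125 = 0.735 / 0.529125 ≈ 1.389.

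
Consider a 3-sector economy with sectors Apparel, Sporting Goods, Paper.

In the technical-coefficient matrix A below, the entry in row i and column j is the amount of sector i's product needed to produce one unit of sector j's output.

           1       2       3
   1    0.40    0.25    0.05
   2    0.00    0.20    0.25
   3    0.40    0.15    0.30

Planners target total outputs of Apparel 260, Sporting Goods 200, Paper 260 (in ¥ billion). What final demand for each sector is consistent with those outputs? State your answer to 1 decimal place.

d_1 = 93.0, d_2 = 95.0, d_3 = 48.0

I − A =
  [   0.60    -0.25    -0.05]
  [   0.00     0.80    -0.25]
  [  -0.40    -0.15     0.70]
d = (I − A) x:
  d_1 = (+0.60)·260 + (-0.25)·200 + (-0.05)·260 = 93.0
  d_2 = (+0.00)·260 + (+0.80)·200 + (-0.25)·260 = 95.0
  d_3 = (-0.40)·260 + (-0.15)·200 + (+0.70)·260 = 48.0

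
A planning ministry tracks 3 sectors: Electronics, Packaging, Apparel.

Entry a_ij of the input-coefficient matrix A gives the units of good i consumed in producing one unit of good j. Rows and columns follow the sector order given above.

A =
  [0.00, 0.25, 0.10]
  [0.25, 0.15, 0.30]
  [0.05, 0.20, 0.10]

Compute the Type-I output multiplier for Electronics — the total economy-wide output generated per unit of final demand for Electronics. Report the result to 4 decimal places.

m_1 = 1.6319

I − A =
  [   1.00    -0.25    -0.10]
  [  -0.25     0.85    -0.30]
  [  -0.05    -0.20     0.90]
Cofactors of I−A, C_ij = (−1)^(i+j)·(minor ij) (rows/columns in the sector order above):
  C_11 = (0.85)(0.90) − (-0.30)(-0.20) = 0.7050
  C_12 = −[(-0.25)(0.90) − (-0.30)(-0.05)] = 0.2400
  C_13 = (-0.25)(-0.20) − (0.85)(-0.05) = 0.0925
  C_21 = −[(-0.25)(0.90) − (-0.10)(-0.20)] = 0.2450
  C_22 = (1.00)(0.90) − (-0.10)(-0.05) = 0.8950
  C_23 = −[(1.00)(-0.20) − (-0.25)(-0.05)] = 0.2125
  C_31 = (-0.25)(-0.30) − (-0.10)(0.85) = 0.1600
  C_32 = −[(1.00)(-0.30) − (-0.10)(-0.25)] = 0.3250
  C_33 = (1.00)(0.85) − (-0.25)(-0.25) = 0.7875
det(I−A) = Σ_j (I−A)_1j·C_1j = (1.00)(0.7050) + (-0.25)(0.2400) + (-0.10)(0.0925) = 0.63575
adj(I−A) = Cᵀ =
  [ 0.7050   0.2450   0.1600]
  [ 0.2400   0.8950   0.3250]
  [ 0.0925   0.2125   0.7875]
(I − A)⁻¹ = adj(I−A) / det(I−A) ≈
  [   1.10893     0.38537     0.25167]
  [   0.37751     1.40779     0.51121]
  [   0.14550     0.33425     1.23869]
The output multiplier for sector j is the column-j sum of the Leontief inverse (I − A)⁻¹ = adj(I−A) / det(I−A).
Column 1 of adj(I−A): (0.7050, 0.2400, 0.0925); det(I−A) = 0.63575.
m_1 = (0.7050 + 0.2400 + 0.0925) / 0.63575 = 1.0375 / 0.63575 ≈ 1.6319.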